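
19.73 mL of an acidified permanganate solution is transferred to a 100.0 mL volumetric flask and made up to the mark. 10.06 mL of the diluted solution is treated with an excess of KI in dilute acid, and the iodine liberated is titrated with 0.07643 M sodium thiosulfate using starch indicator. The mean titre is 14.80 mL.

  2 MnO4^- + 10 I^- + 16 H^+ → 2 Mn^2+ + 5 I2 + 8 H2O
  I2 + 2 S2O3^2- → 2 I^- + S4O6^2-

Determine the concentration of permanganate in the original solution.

0.1140 M

n(S2O3^2-) = 0.01480 × 0.07643 = 1.131 × 10^-3 mol
n(I2) = n(S2O3^2-)/2 = 5.656 × 10^-4 mol
From the 2:5 ratio, n(MnO4^-) in the aliquot = 2/5 × 5.656 × 10^-4 = 2.262 × 10^-4 mol
[MnO4^-]_dilute = 2.262 × 10^-4 / 0.01006 = 0.02249 mol/L
[MnO4^-]_original = 0.02249 × 100.0/19.73 = 0.1140 mol/L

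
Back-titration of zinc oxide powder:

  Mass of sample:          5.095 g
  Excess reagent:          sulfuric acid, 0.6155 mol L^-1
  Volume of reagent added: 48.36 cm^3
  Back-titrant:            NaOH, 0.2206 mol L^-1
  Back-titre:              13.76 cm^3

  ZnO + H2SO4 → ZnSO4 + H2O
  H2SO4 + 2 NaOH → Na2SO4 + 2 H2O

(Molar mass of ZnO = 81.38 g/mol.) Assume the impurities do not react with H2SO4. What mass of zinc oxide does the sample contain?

2.299 g

n(H2SO4) added = 0.04836 × 0.6155 = 0.02977 mol
n(NaOH) used in back-titration = 0.01376 × 0.2206 = 3.035 × 10^-3 mol
From the 1:2 ratio, n(H2SO4) left over = 1/2 × 3.035 × 10^-3 = 1.518 × 10^-3 mol
n(H2SO4) consumed by analyte = 0.02977 − 1.518 × 10^-3 = 0.02825 mol
n(ZnO) = 0.02825 mol (1:1 ratio)
mass of ZnO = 0.02825 × 81.38 = 2.299 g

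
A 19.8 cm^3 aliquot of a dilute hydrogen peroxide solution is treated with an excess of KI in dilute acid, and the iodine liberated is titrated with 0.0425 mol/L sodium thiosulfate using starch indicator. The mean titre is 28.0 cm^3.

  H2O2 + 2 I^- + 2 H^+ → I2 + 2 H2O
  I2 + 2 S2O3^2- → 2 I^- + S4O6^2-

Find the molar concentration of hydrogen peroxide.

0.0301 mol/L

n(S2O3^2-) = 0.0280 × 0.0425 = 1.19 × 10^-3 mol
n(I2) = n(S2O3^2-)/2 = 5.95 × 10^-4 mol
n(H2O2) in the aliquot = 5.95 × 10^-4 mol (1:1 ratio)
[H2O2] = 5.95 × 10^-4 / 0.0198 = 0.0301 mol/L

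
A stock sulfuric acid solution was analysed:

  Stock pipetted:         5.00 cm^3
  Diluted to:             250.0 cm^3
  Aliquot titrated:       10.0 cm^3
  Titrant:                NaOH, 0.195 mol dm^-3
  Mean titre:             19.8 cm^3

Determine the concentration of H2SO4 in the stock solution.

H2SO4 + 2 NaOH → Na2SO4 + 2 H2O
n(NaOH) = 0.0198 × 0.195 = 3.86 × 10^-3 mol
From the 1:2 ratio, n(H2SO4) in the aliquot = 1/2 × 3.86 × 10^-3 = 1.93 × 10^-3 mol
[H2SO4]_dilute = 1.93 × 10^-3 / 0.0100 = 0.193 mol/L
Dilution factor = 250.0 / 5.00 = 50.00
[H2SO4]_stock = 0.193 × 50.00 = 9.65 mol/L

9.65 mol/L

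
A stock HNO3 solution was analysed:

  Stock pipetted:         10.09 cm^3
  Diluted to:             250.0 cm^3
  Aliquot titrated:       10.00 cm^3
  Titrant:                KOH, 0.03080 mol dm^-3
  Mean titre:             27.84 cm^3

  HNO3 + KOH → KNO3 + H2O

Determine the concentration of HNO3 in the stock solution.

2.125 mol/L

n(KOH) = 0.02784 × 0.03080 = 8.575 × 10^-4 mol
n(HNO3) in the aliquot = 8.575 × 10^-4 mol (1:1 ratio)
[HNO3]_dilute = 8.575 × 10^-4 / 0.01000 = 0.08575 mol/L
Dilution factor = 250.0 / 10.09 = 24.78
[HNO3]_stock = 0.08575 × 24.78 = 2.125 mol/L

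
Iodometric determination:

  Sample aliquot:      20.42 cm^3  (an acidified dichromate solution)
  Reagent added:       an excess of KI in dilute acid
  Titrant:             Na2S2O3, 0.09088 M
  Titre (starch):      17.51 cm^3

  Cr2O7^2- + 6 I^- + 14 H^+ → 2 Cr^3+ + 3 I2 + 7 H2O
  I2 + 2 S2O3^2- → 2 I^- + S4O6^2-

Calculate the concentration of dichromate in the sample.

0.01299 M

n(S2O3^2-) = 0.01751 × 0.09088 = 1.591 × 10^-3 mol
n(I2) = n(S2O3^2-)/2 = 7.957 × 10^-4 mol
From the 1:3 ratio, n(Cr2O7^2-) in the aliquot = 1/3 × 7.957 × 10^-4 = 2.652 × 10^-4 mol
[Cr2O7^2-] = 2.652 × 10^-4 / 0.02042 = 0.01299 mol/L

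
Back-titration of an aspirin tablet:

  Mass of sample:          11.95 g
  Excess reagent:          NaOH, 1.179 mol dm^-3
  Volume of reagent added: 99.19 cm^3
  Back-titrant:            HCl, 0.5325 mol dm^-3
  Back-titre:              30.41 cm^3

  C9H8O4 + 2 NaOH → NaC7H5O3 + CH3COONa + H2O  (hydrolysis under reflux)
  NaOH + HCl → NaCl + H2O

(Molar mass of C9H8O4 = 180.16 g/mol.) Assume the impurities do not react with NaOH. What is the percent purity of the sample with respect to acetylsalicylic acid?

n(NaOH) added = 0.09919 × 1.179 = 0.1169 mol
n(HCl) used in back-titration = 0.03041 × 0.5325 = 0.01619 mol
n(NaOH) left over = 0.01619 mol (1:1 ratio)
n(NaOH) consumed by analyte = 0.1169 − 0.01619 = 0.1008 mol
From the 1:2 ratio, n(C9H8O4) = 1/2 × 0.1008 = 0.05038 mol
mass of C9H8O4 = 0.05038 × 180.16 = 9.076 g
% C9H8O4 = 9.076 / 11.95 × 100 = 75.95 %

75.95 %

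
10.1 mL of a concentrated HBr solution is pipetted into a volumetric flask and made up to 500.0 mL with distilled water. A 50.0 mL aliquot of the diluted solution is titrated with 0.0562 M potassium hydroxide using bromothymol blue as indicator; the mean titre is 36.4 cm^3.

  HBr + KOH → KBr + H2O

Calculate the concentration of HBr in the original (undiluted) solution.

n(KOH) = 0.0364 × 0.0562 = 2.05 × 10^-3 mol
n(HBr) in the aliquot = 2.05 × 10^-3 mol (1:1 ratio)
[HBr]_dilute = 2.05 × 10^-3 / 0.0500 = 0.0409 mol/L
Dilution factor = 500.0 / 10.1 = 49.50
[HBr]_stock = 0.0409 × 49.50 = 2.03 mol/L

2.03 M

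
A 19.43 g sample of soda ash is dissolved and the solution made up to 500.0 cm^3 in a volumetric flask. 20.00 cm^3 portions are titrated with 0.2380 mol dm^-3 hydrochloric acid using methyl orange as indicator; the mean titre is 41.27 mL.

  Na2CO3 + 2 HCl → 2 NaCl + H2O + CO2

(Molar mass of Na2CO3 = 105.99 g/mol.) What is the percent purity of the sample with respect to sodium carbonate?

n(HCl) per titration = 0.04127 × 0.2380 = 9.822 × 10^-3 mol
From the 1:2 ratio, n(Na2CO3) in each aliquot = 1/2 × 9.822 × 10^-3 = 4.911 × 10^-3 mol
n(Na2CO3) in the whole flask = 4.911 × 10^-3 × 500.0/20.00 = 0.1228 mol
mass of Na2CO3 = 0.1228 × 105.99 = 13.01 g
% Na2CO3 = 13.01 / 19.43 × 100 = 66.98 %

66.98 %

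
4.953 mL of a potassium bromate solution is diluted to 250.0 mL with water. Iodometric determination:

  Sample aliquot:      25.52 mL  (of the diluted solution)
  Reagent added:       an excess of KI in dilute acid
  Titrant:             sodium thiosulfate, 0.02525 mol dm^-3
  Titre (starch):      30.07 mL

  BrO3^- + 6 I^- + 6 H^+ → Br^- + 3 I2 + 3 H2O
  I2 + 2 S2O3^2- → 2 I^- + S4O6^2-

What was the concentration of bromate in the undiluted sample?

n(S2O3^2-) = 0.03007 × 0.02525 = 7.593 × 10^-4 mol
n(I2) = n(S2O3^2-)/2 = 3.796 × 10^-4 mol
From the 1:3 ratio, n(BrO3^-) in the aliquot = 1/3 × 3.796 × 10^-4 = 1.265 × 10^-4 mol
[BrO3^-]_dilute = 1.265 × 10^-4 / 0.02552 = 0.004959 mol/L
[BrO3^-]_original = 0.004959 × 250.0/4.953 = 0.2503 mol/L

0.2503 mol/L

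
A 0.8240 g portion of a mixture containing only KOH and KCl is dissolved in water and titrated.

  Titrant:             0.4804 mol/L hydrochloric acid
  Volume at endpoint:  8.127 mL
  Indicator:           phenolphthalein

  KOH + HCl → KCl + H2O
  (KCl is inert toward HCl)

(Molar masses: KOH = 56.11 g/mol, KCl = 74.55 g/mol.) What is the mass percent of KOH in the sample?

n(HCl) = 0.008127 × 0.4804 = 3.904 × 10^-3 mol
Let x = n(KOH), y = n(KCl).
Titrant: 1x = 3.904 × 10^-3;  mass: 56.11x + 74.55y = 0.8240
Solving, x = 3.904 × 10^-3 mol, y = 8.114 × 10^-3 mol
mass of KOH = 3.904 × 10^-3 × 56.11 = 0.2191 g
% KOH = 0.2191 / 0.8240 × 100 = 26.59 %

26.59 %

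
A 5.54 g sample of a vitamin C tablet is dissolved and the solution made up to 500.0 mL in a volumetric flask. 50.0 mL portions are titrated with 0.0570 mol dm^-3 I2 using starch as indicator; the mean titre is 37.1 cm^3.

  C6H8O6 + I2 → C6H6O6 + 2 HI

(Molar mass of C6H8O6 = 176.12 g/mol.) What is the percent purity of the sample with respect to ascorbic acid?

n(I2) per titration = 0.0371 × 0.0570 = 2.11 × 10^-3 mol
n(C6H8O6) in each aliquot = 2.11 × 10^-3 mol (1:1 ratio)
n(C6H8O6) in the whole flask = 2.11 × 10^-3 × 500.0/50.0 = 0.0211 mol
mass of C6H8O6 = 0.0211 × 176.12 = 3.72 g
% C6H8O6 = 3.72 / 5.54 × 100 = 67.2 %

67.2 %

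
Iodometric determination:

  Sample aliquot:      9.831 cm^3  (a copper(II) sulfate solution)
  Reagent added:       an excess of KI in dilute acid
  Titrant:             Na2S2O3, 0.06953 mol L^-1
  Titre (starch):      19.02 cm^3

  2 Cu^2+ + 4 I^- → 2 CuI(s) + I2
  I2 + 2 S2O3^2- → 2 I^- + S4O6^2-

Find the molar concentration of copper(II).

0.1345 mol/L

n(S2O3^2-) = 0.01902 × 0.06953 = 1.322 × 10^-3 mol
n(I2) = n(S2O3^2-)/2 = 6.612 × 10^-4 mol
From the 2:1 ratio, n(Cu2+) in the aliquot = 2/1 × 6.612 × 10^-4 = 1.322 × 10^-3 mol
[Cu2+] = 1.322 × 10^-3 / 0.009831 = 0.1345 mol/L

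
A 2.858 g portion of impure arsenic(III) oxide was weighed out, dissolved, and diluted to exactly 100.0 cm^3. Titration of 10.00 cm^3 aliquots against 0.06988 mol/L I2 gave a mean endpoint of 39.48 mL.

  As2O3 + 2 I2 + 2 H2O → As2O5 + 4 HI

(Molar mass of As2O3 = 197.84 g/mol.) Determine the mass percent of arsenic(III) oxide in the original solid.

n(I2) per titration = 0.03948 × 0.06988 = 2.759 × 10^-3 mol
From the 1:2 ratio, n(As2O3) in each aliquot = 1/2 × 2.759 × 10^-3 = 1.379 × 10^-3 mol
n(As2O3) in the whole flask = 1.379 × 10^-3 × 100.0/10.00 = 0.01379 mol
mass of As2O3 = 0.01379 × 197.84 = 2.729 g
% As2O3 = 2.729 / 2.858 × 100 = 95.49 %

95.49 %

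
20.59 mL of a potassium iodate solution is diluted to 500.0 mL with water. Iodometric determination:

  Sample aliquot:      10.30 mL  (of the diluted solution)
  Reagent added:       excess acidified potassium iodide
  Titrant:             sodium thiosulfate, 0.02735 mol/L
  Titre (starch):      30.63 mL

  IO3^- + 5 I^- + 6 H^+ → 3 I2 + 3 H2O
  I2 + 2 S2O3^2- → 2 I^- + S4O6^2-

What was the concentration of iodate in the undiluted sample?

0.3292 mol/L

n(S2O3^2-) = 0.03063 × 0.02735 = 8.377 × 10^-4 mol
n(I2) = n(S2O3^2-)/2 = 4.189 × 10^-4 mol
From the 1:3 ratio, n(IO3^-) in the aliquot = 1/3 × 4.189 × 10^-4 = 1.396 × 10^-4 mol
[IO3^-]_dilute = 1.396 × 10^-4 / 0.01030 = 0.01356 mol/L
[IO3^-]_original = 0.01356 × 500.0/20.59 = 0.3292 mol/L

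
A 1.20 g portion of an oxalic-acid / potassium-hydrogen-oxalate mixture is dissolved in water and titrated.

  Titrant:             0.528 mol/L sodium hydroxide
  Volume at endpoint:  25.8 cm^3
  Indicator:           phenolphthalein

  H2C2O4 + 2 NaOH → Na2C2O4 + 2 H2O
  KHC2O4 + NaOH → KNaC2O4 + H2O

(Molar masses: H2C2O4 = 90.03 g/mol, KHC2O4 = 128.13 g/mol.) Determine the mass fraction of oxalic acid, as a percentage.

n(NaOH) = 0.0258 × 0.528 = 0.0136 mol
Let x = n(H2C2O4), y = n(KHC2O4).
Titrant: 2x + 1y = 0.0136;  mass: 90.03x + 128.13y = 1.20
Solving, x = 3.28 × 10^-3 mol, y = 7.06 × 10^-3 mol
mass of H2C2O4 = 3.28 × 10^-3 × 90.03 = 0.295 g
% H2C2O4 = 0.295 / 1.20 × 100 = 24.6 %

24.6 %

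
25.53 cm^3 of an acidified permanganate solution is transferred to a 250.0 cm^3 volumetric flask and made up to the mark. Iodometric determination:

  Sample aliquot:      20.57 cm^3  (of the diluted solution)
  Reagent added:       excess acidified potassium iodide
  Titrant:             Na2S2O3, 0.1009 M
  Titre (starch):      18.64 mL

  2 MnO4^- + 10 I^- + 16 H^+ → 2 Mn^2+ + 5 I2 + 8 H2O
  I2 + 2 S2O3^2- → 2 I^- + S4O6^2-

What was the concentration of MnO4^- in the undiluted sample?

n(S2O3^2-) = 0.01864 × 0.1009 = 1.881 × 10^-3 mol
n(I2) = n(S2O3^2-)/2 = 9.404 × 10^-4 mol
From the 2:5 ratio, n(MnO4^-) in the aliquot = 2/5 × 9.404 × 10^-4 = 3.762 × 10^-4 mol
[MnO4^-]_dilute = 3.762 × 10^-4 / 0.02057 = 0.01829 mol/L
[MnO4^-]_original = 0.01829 × 250.0/25.53 = 0.1791 mol/L

0.1791 M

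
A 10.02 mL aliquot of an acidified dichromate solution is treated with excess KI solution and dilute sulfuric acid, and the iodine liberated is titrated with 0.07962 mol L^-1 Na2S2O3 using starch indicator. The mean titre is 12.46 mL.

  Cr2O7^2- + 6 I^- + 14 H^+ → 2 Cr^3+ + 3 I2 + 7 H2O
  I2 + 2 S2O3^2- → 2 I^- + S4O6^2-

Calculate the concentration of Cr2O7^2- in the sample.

0.01650 mol/L

n(S2O3^2-) = 0.01246 × 0.07962 = 9.921 × 10^-4 mol
n(I2) = n(S2O3^2-)/2 = 4.960 × 10^-4 mol
From the 1:3 ratio, n(Cr2O7^2-) in the aliquot = 1/3 × 4.960 × 10^-4 = 1.653 × 10^-4 mol
[Cr2O7^2-] = 1.653 × 10^-4 / 0.01002 = 0.01650 mol/L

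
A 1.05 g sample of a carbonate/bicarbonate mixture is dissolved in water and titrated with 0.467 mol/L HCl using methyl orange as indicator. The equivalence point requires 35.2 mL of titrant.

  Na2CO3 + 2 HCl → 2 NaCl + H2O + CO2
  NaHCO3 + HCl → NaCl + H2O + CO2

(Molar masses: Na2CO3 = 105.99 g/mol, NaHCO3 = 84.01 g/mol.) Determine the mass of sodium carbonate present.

n(HCl) = 0.0352 × 0.467 = 0.0164 mol
Let x = n(Na2CO3), y = n(NaHCO3).
Titrant: 2x + 1y = 0.0164;  mass: 105.99x + 84.01y = 1.05
Solving, x = 5.34 × 10^-3 mol, y = 5.77 × 10^-3 mol
mass of Na2CO3 = 5.34 × 10^-3 × 105.99 = 0.566 g

0.566 g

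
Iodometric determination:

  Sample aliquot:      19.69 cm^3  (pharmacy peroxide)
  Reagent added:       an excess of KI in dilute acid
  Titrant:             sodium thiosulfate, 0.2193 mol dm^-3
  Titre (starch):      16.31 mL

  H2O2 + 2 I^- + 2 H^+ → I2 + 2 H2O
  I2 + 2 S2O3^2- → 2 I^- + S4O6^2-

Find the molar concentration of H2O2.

0.09083 mol/L

n(S2O3^2-) = 0.01631 × 0.2193 = 3.577 × 10^-3 mol
n(I2) = n(S2O3^2-)/2 = 1.788 × 10^-3 mol
n(H2O2) in the aliquot = 1.788 × 10^-3 mol (1:1 ratio)
[H2O2] = 1.788 × 10^-3 / 0.01969 = 0.09083 mol/L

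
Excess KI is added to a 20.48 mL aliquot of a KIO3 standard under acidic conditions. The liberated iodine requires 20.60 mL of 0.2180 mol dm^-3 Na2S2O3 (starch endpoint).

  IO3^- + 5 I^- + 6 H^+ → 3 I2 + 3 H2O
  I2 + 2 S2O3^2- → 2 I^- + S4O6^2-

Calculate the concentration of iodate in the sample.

0.03655 mol/L

n(S2O3^2-) = 0.02060 × 0.2180 = 4.491 × 10^-3 mol
n(I2) = n(S2O3^2-)/2 = 2.245 × 10^-3 mol
From the 1:3 ratio, n(IO3^-) in the aliquot = 1/3 × 2.245 × 10^-3 = 7.485 × 10^-4 mol
[IO3^-] = 7.485 × 10^-4 / 0.02048 = 0.03655 mol/L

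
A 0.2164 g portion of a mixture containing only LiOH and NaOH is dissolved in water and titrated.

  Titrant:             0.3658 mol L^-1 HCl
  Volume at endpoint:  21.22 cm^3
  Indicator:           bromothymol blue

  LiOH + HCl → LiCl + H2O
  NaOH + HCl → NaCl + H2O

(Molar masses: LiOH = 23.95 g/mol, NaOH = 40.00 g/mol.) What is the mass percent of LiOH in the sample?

64.88 %

n(HCl) = 0.02122 × 0.3658 = 7.762 × 10^-3 mol
Let x = n(LiOH), y = n(NaOH).
Titrant: 1x + 1y = 7.762 × 10^-3;  mass: 23.95x + 40.00y = 0.2164
Solving, x = 5.862 × 10^-3 mol, y = 1.900 × 10^-3 mol
mass of LiOH = 5.862 × 10^-3 × 23.95 = 0.1404 g
% LiOH = 0.1404 / 0.2164 × 100 = 64.88 %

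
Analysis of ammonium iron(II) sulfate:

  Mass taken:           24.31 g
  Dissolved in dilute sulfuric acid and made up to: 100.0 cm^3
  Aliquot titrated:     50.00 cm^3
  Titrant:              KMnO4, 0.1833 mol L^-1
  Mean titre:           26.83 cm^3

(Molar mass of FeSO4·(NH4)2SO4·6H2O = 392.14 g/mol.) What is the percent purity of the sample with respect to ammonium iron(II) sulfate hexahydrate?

79.33 %

MnO4^- + 5 Fe^2+ + 8 H^+ → Mn^2+ + 5 Fe^3+ + 4 H2O
n(KMnO4) per titration = 0.02683 × 0.1833 = 4.918 × 10^-3 mol
From the 5:1 ratio, n(FeSO4·(NH4)2SO4·6H2O) in each aliquot = 5/1 × 4.918 × 10^-3 = 0.02459 mol
n(FeSO4·(NH4)2SO4·6H2O) in the whole flask = 0.02459 × 100.0/50.00 = 0.04918 mol
mass of FeSO4·(NH4)2SO4·6H2O = 0.04918 × 392.14 = 19.29 g
% FeSO4·(NH4)2SO4·6H2O = 19.29 / 24.31 × 100 = 79.33 %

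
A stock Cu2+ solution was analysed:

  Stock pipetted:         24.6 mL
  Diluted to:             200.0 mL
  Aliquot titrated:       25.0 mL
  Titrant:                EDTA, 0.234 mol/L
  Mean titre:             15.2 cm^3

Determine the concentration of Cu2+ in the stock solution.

1.16 mol/L

Cu^2+ + EDTA^4- → [Cu(EDTA)]^2-
n(EDTA) = 0.0152 × 0.234 = 3.56 × 10^-3 mol
n(Cu2+) in the aliquot = 3.56 × 10^-3 mol (1:1 ratio)
[Cu2+]_dilute = 3.56 × 10^-3 / 0.0250 = 0.142 mol/L
Dilution factor = 200.0 / 24.6 = 8.130
[Cu2+]_stock = 0.142 × 8.130 = 1.16 mol/L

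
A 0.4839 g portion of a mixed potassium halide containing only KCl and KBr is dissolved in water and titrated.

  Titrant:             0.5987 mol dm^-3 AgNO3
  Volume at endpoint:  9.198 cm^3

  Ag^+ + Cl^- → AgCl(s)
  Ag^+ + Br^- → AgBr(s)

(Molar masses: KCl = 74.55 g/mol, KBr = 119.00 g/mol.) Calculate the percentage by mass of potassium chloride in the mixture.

59.41 %

n(AgNO3) = 0.009198 × 0.5987 = 5.507 × 10^-3 mol
Let x = n(KCl), y = n(KBr).
Titrant: 1x + 1y = 5.507 × 10^-3;  mass: 74.55x + 119.00y = 0.4839
Solving, x = 3.856 × 10^-3 mol, y = 1.651 × 10^-3 mol
mass of KCl = 3.856 × 10^-3 × 74.55 = 0.2875 g
% KCl = 0.2875 / 0.4839 × 100 = 59.41 %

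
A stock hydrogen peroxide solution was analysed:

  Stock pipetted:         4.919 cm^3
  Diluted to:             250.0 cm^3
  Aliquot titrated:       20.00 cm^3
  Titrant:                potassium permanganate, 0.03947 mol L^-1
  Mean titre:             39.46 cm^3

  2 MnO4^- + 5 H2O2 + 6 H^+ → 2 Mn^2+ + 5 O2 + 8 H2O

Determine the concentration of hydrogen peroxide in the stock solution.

9.895 mol/L

n(KMnO4) = 0.03946 × 0.03947 = 1.557 × 10^-3 mol
From the 5:2 ratio, n(H2O2) in the aliquot = 5/2 × 1.557 × 10^-3 = 3.894 × 10^-3 mol
[H2O2]_dilute = 3.894 × 10^-3 / 0.02000 = 0.1947 mol/L
Dilution factor = 250.0 / 4.919 = 50.82
[H2O2]_stock = 0.1947 × 50.82 = 9.895 mol/L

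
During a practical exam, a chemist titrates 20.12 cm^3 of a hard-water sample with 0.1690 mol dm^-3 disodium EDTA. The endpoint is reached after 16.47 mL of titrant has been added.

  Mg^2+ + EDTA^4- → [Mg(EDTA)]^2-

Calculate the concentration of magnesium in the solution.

0.1383 mol/L

n(EDTA) = 0.01647 L × 0.1690 mol/L = 2.783 × 10^-3 mol
n(Mg2+) = 2.783 × 10^-3 mol (1:1 mole ratio)
[Mg2+] = 2.783 × 10^-3 mol / 0.02012 L = 0.1383 mol/L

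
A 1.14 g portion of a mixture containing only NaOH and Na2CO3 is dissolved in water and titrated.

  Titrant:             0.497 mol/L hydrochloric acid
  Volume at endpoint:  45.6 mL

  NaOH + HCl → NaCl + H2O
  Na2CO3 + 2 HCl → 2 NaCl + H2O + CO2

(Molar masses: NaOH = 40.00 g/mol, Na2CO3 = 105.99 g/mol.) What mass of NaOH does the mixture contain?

n(HCl) = 0.0456 × 0.497 = 0.0227 mol
Let x = n(NaOH), y = n(Na2CO3).
Titrant: 1x + 2y = 0.0227;  mass: 40.00x + 105.99y = 1.14
Solving, x = 4.70 × 10^-3 mol, y = 8.98 × 10^-3 mol
mass of NaOH = 4.70 × 10^-3 × 40.00 = 0.188 g

0.188 g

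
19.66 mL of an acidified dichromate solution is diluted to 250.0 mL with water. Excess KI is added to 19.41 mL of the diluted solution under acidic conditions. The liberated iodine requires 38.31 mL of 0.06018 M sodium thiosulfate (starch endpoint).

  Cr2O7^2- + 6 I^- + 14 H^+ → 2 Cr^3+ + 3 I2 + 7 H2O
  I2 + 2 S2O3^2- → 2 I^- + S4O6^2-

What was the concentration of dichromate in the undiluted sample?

0.2517 M

n(S2O3^2-) = 0.03831 × 0.06018 = 2.305 × 10^-3 mol
n(I2) = n(S2O3^2-)/2 = 1.153 × 10^-3 mol
From the 1:3 ratio, n(Cr2O7^2-) in the aliquot = 1/3 × 1.153 × 10^-3 = 3.842 × 10^-4 mol
[Cr2O7^2-]_dilute = 3.842 × 10^-4 / 0.01941 = 0.01980 mol/L
[Cr2O7^2-]_original = 0.01980 × 250.0/19.66 = 0.2517 mol/L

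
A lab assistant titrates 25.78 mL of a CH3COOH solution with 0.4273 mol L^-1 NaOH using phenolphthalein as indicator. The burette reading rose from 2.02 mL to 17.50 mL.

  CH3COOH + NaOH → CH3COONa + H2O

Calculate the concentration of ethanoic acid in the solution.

0.2566 mol/L

n(NaOH) = 0.01548 L × 0.4273 mol/L = 6.615 × 10^-3 mol
n(CH3COOH) = 6.615 × 10^-3 mol (1:1 mole ratio)
[CH3COOH] = 6.615 × 10^-3 mol / 0.02578 L = 0.2566 mol/L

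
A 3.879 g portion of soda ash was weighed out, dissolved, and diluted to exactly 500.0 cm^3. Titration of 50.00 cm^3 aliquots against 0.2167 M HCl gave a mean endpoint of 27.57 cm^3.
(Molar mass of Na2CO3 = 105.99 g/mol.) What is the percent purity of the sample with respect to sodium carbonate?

Na2CO3 + 2 HCl → 2 NaCl + H2O + CO2
n(HCl) per titration = 0.02757 × 0.2167 = 5.974 × 10^-3 mol
From the 1:2 ratio, n(Na2CO3) in each aliquot = 1/2 × 5.974 × 10^-3 = 2.987 × 10^-3 mol
n(Na2CO3) in the whole flask = 2.987 × 10^-3 × 500.0/50.00 = 0.02987 mol
mass of Na2CO3 = 0.02987 × 105.99 = 3.166 g
% Na2CO3 = 3.166 / 3.879 × 100 = 81.62 %

81.62 %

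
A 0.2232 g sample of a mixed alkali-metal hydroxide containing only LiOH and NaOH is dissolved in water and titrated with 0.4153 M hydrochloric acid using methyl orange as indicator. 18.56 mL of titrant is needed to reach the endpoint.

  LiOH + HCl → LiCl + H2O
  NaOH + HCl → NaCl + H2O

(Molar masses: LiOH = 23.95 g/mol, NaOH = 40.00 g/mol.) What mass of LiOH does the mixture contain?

0.1270 g

n(HCl) = 0.01856 × 0.4153 = 7.708 × 10^-3 mol
Let x = n(LiOH), y = n(NaOH).
Titrant: 1x + 1y = 7.708 × 10^-3;  mass: 23.95x + 40.00y = 0.2232
Solving, x = 5.303 × 10^-3 mol, y = 2.405 × 10^-3 mol
mass of LiOH = 5.303 × 10^-3 × 23.95 = 0.1270 g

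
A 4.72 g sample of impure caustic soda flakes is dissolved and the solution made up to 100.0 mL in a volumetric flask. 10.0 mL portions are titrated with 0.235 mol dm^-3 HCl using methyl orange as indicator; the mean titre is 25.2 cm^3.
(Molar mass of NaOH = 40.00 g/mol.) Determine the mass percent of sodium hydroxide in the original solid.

NaOH + HCl → NaCl + H2O
n(HCl) per titration = 0.0252 × 0.235 = 5.92 × 10^-3 mol
n(NaOH) in each aliquot = 5.92 × 10^-3 mol (1:1 ratio)
n(NaOH) in the whole flask = 5.92 × 10^-3 × 100.0/10.0 = 0.0592 mol
mass of NaOH = 0.0592 × 40.00 = 2.37 g
% NaOH = 2.37 / 4.72 × 100 = 50.2 %

50.2 %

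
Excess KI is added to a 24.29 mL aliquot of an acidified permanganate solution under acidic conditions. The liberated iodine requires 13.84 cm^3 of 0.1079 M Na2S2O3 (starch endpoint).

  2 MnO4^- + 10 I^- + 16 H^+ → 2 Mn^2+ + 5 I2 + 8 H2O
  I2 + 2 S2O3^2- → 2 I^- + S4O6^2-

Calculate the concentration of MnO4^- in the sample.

0.01230 M

n(S2O3^2-) = 0.01384 × 0.1079 = 1.493 × 10^-3 mol
n(I2) = n(S2O3^2-)/2 = 7.467 × 10^-4 mol
From the 2:5 ratio, n(MnO4^-) in the aliquot = 2/5 × 7.467 × 10^-4 = 2.987 × 10^-4 mol
[MnO4^-] = 2.987 × 10^-4 / 0.02429 = 0.01230 mol/L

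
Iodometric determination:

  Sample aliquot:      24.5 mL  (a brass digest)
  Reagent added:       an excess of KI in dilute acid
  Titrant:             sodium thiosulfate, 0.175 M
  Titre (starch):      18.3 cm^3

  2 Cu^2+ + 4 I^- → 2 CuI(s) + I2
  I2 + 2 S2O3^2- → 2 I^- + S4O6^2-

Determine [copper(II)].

n(S2O3^2-) = 0.0183 × 0.175 = 3.20 × 10^-3 mol
n(I2) = n(S2O3^2-)/2 = 1.60 × 10^-3 mol
From the 2:1 ratio, n(Cu2+) in the aliquot = 2/1 × 1.60 × 10^-3 = 3.20 × 10^-3 mol
[Cu2+] = 3.20 × 10^-3 / 0.0245 = 0.131 mol/L

0.131 M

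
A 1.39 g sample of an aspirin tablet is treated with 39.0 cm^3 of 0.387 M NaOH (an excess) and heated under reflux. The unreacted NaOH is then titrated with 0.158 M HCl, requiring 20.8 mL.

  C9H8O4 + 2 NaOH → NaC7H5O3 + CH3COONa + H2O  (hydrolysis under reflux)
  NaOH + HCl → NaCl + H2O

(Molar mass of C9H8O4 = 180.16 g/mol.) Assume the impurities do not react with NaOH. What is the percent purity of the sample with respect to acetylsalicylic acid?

76.5 %

n(NaOH) added = 0.0390 × 0.387 = 0.0151 mol
n(HCl) used in back-titration = 0.0208 × 0.158 = 3.29 × 10^-3 mol
n(NaOH) left over = 3.29 × 10^-3 mol (1:1 ratio)
n(NaOH) consumed by analyte = 0.0151 − 3.29 × 10^-3 = 0.0118 mol
From the 1:2 ratio, n(C9H8O4) = 1/2 × 0.0118 = 5.90 × 10^-3 mol
mass of C9H8O4 = 5.90 × 10^-3 × 180.16 = 1.06 g
% C9H8O4 = 1.06 / 1.39 × 100 = 76.5 %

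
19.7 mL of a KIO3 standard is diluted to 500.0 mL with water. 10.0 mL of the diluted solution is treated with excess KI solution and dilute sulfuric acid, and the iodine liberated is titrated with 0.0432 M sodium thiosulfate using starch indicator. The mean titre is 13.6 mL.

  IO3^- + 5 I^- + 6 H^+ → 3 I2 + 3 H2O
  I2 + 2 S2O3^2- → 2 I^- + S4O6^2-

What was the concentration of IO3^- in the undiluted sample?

n(S2O3^2-) = 0.0136 × 0.0432 = 5.88 × 10^-4 mol
n(I2) = n(S2O3^2-)/2 = 2.94 × 10^-4 mol
From the 1:3 ratio, n(IO3^-) in the aliquot = 1/3 × 2.94 × 10^-4 = 9.79 × 10^-5 mol
[IO3^-]_dilute = 9.79 × 10^-5 / 0.0100 = 0.00979 mol/L
[IO3^-]_original = 0.00979 × 500.0/19.7 = 0.249 mol/L

0.249 M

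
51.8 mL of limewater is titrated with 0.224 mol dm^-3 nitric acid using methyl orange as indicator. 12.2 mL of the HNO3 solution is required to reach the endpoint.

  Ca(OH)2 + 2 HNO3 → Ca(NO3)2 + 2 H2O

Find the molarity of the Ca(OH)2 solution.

0.0264 mol/L

n(HNO3) = 0.0122 L × 0.224 mol/L = 2.73 × 10^-3 mol
From the 1:2 mole ratio, n(Ca(OH)2) = 1/2 × 2.73 × 10^-3 = 1.37 × 10^-3 mol
[Ca(OH)2] = 1.37 × 10^-3 mol / 0.0518 L = 0.0264 mol/L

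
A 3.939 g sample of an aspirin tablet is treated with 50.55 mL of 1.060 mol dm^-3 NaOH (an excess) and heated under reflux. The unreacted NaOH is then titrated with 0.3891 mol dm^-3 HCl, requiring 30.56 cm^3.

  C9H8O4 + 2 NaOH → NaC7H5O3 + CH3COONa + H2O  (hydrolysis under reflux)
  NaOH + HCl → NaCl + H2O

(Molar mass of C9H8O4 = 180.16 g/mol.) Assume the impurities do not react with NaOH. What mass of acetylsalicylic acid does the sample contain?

3.756 g

n(NaOH) added = 0.05055 × 1.060 = 0.05358 mol
n(HCl) used in back-titration = 0.03056 × 0.3891 = 0.01189 mol
n(NaOH) left over = 0.01189 mol (1:1 ratio)
n(NaOH) consumed by analyte = 0.05358 − 0.01189 = 0.04169 mol
From the 1:2 ratio, n(C9H8O4) = 1/2 × 0.04169 = 0.02085 mol
mass of C9H8O4 = 0.02085 × 180.16 = 3.756 g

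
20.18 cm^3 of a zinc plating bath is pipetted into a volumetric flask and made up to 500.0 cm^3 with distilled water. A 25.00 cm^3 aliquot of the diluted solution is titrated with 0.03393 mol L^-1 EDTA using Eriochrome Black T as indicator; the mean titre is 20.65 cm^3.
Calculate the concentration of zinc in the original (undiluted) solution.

Zn^2+ + EDTA^4- → [Zn(EDTA)]^2-
n(EDTA) = 0.02065 × 0.03393 = 7.007 × 10^-4 mol
n(Zn2+) in the aliquot = 7.007 × 10^-4 mol (1:1 ratio)
[Zn2+]_dilute = 7.007 × 10^-4 / 0.02500 = 0.02803 mol/L
Dilution factor = 500.0 / 20.18 = 24.78
[Zn2+]_stock = 0.02803 × 24.78 = 0.6944 mol/L

0.6944 mol/L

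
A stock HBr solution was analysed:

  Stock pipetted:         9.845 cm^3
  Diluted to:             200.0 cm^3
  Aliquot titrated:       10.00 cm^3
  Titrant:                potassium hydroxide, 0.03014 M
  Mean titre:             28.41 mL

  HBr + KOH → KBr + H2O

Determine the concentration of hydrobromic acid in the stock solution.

n(KOH) = 0.02841 × 0.03014 = 8.563 × 10^-4 mol
n(HBr) in the aliquot = 8.563 × 10^-4 mol (1:1 ratio)
[HBr]_dilute = 8.563 × 10^-4 / 0.01000 = 0.08563 mol/L
Dilution factor = 200.0 / 9.845 = 20.31
[HBr]_stock = 0.08563 × 20.31 = 1.740 mol/L

1.740 M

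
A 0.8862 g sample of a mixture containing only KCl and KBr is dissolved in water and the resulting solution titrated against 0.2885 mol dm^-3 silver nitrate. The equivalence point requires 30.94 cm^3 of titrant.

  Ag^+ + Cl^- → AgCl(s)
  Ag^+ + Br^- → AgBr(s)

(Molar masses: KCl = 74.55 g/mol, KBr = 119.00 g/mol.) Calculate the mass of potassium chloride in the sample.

0.2952 g

n(AgNO3) = 0.03094 × 0.2885 = 8.926 × 10^-3 mol
Let x = n(KCl), y = n(KBr).
Titrant: 1x + 1y = 8.926 × 10^-3;  mass: 74.55x + 119.00y = 0.8862
Solving, x = 3.960 × 10^-3 mol, y = 4.966 × 10^-3 mol
mass of KCl = 3.960 × 10^-3 × 74.55 = 0.2952 g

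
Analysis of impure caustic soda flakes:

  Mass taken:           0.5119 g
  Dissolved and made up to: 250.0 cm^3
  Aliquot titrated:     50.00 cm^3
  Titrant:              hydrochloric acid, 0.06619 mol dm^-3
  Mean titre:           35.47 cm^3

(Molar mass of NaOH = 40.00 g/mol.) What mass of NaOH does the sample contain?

0.4696 g

NaOH + HCl → NaCl + H2O
n(HCl) per titration = 0.03547 × 0.06619 = 2.348 × 10^-3 mol
n(NaOH) in each aliquot = 2.348 × 10^-3 mol (1:1 ratio)
n(NaOH) in the whole flask = 2.348 × 10^-3 × 250.0/50.00 = 0.01174 mol
mass of NaOH = 0.01174 × 40.00 = 0.4696 g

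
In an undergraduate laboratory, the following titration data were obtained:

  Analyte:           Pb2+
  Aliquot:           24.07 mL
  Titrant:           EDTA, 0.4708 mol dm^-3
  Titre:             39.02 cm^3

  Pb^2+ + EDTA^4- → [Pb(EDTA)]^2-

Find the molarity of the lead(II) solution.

0.7632 mol/L

n(EDTA) = 0.03902 L × 0.4708 mol/L = 0.01837 mol
n(Pb2+) = 0.01837 mol (1:1 mole ratio)
[Pb2+] = 0.01837 mol / 0.02407 L = 0.7632 mol/L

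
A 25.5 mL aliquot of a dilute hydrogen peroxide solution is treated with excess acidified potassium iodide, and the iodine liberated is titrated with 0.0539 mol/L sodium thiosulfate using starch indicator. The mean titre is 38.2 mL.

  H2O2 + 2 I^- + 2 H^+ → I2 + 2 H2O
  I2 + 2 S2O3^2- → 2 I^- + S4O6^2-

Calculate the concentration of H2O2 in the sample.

0.0404 mol/L

n(S2O3^2-) = 0.0382 × 0.0539 = 2.06 × 10^-3 mol
n(I2) = n(S2O3^2-)/2 = 1.03 × 10^-3 mol
n(H2O2) in the aliquot = 1.03 × 10^-3 mol (1:1 ratio)
[H2O2] = 1.03 × 10^-3 / 0.0255 = 0.0404 mol/L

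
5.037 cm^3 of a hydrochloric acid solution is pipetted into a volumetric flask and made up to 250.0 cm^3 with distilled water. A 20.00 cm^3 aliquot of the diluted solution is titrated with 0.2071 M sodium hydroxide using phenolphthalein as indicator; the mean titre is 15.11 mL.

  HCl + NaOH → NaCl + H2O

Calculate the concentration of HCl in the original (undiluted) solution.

7.766 M

n(NaOH) = 0.01511 × 0.2071 = 3.129 × 10^-3 mol
n(HCl) in the aliquot = 3.129 × 10^-3 mol (1:1 ratio)
[HCl]_dilute = 3.129 × 10^-3 / 0.02000 = 0.1565 mol/L
Dilution factor = 250.0 / 5.037 = 49.63
[HCl]_stock = 0.1565 × 49.63 = 7.766 mol/L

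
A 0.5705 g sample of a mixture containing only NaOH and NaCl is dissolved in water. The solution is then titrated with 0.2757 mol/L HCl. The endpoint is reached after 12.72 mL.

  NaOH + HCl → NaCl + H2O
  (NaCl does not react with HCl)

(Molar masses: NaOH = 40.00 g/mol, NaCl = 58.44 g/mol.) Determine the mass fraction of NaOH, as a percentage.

24.59 %

n(HCl) = 0.01272 × 0.2757 = 3.507 × 10^-3 mol
Let x = n(NaOH), y = n(NaCl).
Titrant: 1x = 3.507 × 10^-3;  mass: 40.00x + 58.44y = 0.5705
Solving, x = 3.507 × 10^-3 mol, y = 7.362 × 10^-3 mol
mass of NaOH = 3.507 × 10^-3 × 40.00 = 0.1403 g
% NaOH = 0.1403 / 0.5705 × 100 = 24.59 %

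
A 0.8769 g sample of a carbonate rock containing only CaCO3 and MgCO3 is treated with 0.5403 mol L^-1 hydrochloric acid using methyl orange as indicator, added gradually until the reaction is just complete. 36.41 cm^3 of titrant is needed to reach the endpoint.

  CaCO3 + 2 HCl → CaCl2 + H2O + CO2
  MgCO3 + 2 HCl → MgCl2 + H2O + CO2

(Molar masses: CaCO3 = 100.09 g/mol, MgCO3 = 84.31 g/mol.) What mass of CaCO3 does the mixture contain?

0.3020 g

n(HCl) = 0.03641 × 0.5403 = 0.01967 mol
Let x = n(CaCO3), y = n(MgCO3).
Titrant: 2x + 2y = 0.01967;  mass: 100.09x + 84.31y = 0.8769
Solving, x = 3.017 × 10^-3 mol, y = 6.819 × 10^-3 mol
mass of CaCO3 = 3.017 × 10^-3 × 100.09 = 0.3020 g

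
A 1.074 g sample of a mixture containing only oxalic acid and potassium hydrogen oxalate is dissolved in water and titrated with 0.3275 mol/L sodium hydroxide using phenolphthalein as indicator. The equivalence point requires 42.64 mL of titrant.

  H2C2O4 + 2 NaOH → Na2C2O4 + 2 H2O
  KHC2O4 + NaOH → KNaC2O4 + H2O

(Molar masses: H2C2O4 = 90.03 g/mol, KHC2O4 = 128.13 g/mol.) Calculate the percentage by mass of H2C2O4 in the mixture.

36.07 %

n(NaOH) = 0.04264 × 0.3275 = 0.01396 mol
Let x = n(H2C2O4), y = n(KHC2O4).
Titrant: 2x + 1y = 0.01396;  mass: 90.03x + 128.13y = 1.074
Solving, x = 4.303 × 10^-3 mol, y = 5.359 × 10^-3 mol
mass of H2C2O4 = 4.303 × 10^-3 × 90.03 = 0.3874 g
% H2C2O4 = 0.3874 / 1.074 × 100 = 36.07 %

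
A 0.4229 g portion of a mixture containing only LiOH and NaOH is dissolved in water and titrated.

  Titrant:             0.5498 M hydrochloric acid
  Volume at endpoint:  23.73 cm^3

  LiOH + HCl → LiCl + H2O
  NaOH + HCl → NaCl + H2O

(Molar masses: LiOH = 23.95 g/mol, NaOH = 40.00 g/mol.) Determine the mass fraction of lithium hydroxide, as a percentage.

34.92 %

n(HCl) = 0.02373 × 0.5498 = 0.01305 mol
Let x = n(LiOH), y = n(NaOH).
Titrant: 1x + 1y = 0.01305;  mass: 23.95x + 40.00y = 0.4229
Solving, x = 6.166 × 10^-3 mol, y = 6.880 × 10^-3 mol
mass of LiOH = 6.166 × 10^-3 × 23.95 = 0.1477 g
% LiOH = 0.1477 / 0.4229 × 100 = 34.92 %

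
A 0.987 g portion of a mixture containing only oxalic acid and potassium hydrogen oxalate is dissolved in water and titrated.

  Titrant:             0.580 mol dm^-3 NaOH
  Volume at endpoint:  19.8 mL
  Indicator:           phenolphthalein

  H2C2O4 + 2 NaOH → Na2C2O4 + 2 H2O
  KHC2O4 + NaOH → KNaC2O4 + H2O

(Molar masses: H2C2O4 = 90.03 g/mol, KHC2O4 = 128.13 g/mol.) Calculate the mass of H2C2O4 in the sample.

0.262 g

n(NaOH) = 0.0198 × 0.580 = 0.0115 mol
Let x = n(H2C2O4), y = n(KHC2O4).
Titrant: 2x + 1y = 0.0115;  mass: 90.03x + 128.13y = 0.987
Solving, x = 2.91 × 10^-3 mol, y = 5.66 × 10^-3 mol
mass of H2C2O4 = 2.91 × 10^-3 × 90.03 = 0.262 g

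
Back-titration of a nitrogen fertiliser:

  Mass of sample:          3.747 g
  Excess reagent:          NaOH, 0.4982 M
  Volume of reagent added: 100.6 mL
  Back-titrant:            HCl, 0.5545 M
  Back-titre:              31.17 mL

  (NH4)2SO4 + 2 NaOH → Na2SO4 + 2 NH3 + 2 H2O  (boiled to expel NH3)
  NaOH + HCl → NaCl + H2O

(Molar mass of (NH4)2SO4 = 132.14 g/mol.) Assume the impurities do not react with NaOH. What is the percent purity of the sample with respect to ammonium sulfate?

57.90 %

n(NaOH) added = 0.1006 × 0.4982 = 0.05012 mol
n(HCl) used in back-titration = 0.03117 × 0.5545 = 0.01728 mol
n(NaOH) left over = 0.01728 mol (1:1 ratio)
n(NaOH) consumed by analyte = 0.05012 − 0.01728 = 0.03284 mol
From the 1:2 ratio, n((NH4)2SO4) = 1/2 × 0.03284 = 0.01642 mol
mass of (NH4)2SO4 = 0.01642 × 132.14 = 2.169 g
% (NH4)2SO4 = 2.169 / 3.747 × 100 = 57.90 %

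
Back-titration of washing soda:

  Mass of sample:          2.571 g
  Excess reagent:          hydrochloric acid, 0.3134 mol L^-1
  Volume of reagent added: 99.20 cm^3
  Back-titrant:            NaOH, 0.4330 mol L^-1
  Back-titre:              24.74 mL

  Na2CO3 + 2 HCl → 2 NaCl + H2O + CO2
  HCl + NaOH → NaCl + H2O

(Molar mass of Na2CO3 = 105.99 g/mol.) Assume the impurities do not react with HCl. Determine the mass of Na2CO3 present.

1.080 g

n(HCl) added = 0.09920 × 0.3134 = 0.03109 mol
n(NaOH) used in back-titration = 0.02474 × 0.4330 = 0.01071 mol
n(HCl) left over = 0.01071 mol (1:1 ratio)
n(HCl) consumed by analyte = 0.03109 − 0.01071 = 0.02038 mol
From the 1:2 ratio, n(Na2CO3) = 1/2 × 0.02038 = 0.01019 mol
mass of Na2CO3 = 0.01019 × 105.99 = 1.080 g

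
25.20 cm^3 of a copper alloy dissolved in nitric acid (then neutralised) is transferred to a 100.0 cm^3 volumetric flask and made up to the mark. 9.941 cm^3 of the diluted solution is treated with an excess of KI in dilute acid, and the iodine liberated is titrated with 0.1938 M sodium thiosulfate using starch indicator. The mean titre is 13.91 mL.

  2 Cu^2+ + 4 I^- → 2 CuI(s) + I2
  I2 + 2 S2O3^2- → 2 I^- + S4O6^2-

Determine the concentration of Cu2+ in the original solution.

n(S2O3^2-) = 0.01391 × 0.1938 = 2.696 × 10^-3 mol
n(I2) = n(S2O3^2-)/2 = 1.348 × 10^-3 mol
From the 2:1 ratio, n(Cu2+) in the aliquot = 2/1 × 1.348 × 10^-3 = 2.696 × 10^-3 mol
[Cu2+]_dilute = 2.696 × 10^-3 / 0.009941 = 0.2712 mol/L
[Cu2+]_original = 0.2712 × 100.0/25.20 = 1.076 mol/L

1.076 M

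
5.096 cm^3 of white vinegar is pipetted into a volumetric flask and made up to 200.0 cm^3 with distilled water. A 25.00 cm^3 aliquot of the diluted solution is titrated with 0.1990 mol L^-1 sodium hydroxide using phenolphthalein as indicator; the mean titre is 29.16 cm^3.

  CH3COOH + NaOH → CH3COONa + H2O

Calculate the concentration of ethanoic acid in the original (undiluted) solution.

9.110 mol/L

n(NaOH) = 0.02916 × 0.1990 = 5.803 × 10^-3 mol
n(CH3COOH) in the aliquot = 5.803 × 10^-3 mol (1:1 ratio)
[CH3COOH]_dilute = 5.803 × 10^-3 / 0.02500 = 0.2321 mol/L
Dilution factor = 200.0 / 5.096 = 39.25
[CH3COOH]_stock = 0.2321 × 39.25 = 9.110 mol/L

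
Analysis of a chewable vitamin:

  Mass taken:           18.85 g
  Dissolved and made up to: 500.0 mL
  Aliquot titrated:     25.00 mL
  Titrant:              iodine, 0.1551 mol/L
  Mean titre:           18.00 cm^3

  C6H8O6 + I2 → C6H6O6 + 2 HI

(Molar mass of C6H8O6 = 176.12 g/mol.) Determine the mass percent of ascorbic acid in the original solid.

52.17 %

n(I2) per titration = 0.01800 × 0.1551 = 2.792 × 10^-3 mol
n(C6H8O6) in each aliquot = 2.792 × 10^-3 mol (1:1 ratio)
n(C6H8O6) in the whole flask = 2.792 × 10^-3 × 500.0/25.00 = 0.05584 mol
mass of C6H8O6 = 0.05584 × 176.12 = 9.834 g
% C6H8O6 = 9.834 / 18.85 × 100 = 52.17 %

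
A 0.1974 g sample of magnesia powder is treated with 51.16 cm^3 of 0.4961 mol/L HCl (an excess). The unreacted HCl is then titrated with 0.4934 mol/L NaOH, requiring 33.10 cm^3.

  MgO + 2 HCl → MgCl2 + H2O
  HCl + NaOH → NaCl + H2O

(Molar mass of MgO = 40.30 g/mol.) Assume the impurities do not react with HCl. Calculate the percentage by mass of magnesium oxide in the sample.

92.37 %

n(HCl) added = 0.05116 × 0.4961 = 0.02538 mol
n(NaOH) used in back-titration = 0.03310 × 0.4934 = 0.01633 mol
n(HCl) left over = 0.01633 mol (1:1 ratio)
n(HCl) consumed by analyte = 0.02538 − 0.01633 = 9.049 × 10^-3 mol
From the 1:2 ratio, n(MgO) = 1/2 × 9.049 × 10^-3 = 4.524 × 10^-3 mol
mass of MgO = 4.524 × 10^-3 × 40.30 = 0.1823 g
% MgO = 0.1823 / 0.1974 × 100 = 92.37 %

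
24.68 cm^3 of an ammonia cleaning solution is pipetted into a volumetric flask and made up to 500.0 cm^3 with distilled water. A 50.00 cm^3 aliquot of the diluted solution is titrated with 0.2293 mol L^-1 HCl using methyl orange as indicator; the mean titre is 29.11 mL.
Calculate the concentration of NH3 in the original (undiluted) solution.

2.705 mol/L

NH3 + HCl → NH4Cl
n(HCl) = 0.02911 × 0.2293 = 6.675 × 10^-3 mol
n(NH3) in the aliquot = 6.675 × 10^-3 mol (1:1 ratio)
[NH3]_dilute = 6.675 × 10^-3 / 0.05000 = 0.1335 mol/L
Dilution factor = 500.0 / 24.68 = 20.26
[NH3]_stock = 0.1335 × 20.26 = 2.705 mol/L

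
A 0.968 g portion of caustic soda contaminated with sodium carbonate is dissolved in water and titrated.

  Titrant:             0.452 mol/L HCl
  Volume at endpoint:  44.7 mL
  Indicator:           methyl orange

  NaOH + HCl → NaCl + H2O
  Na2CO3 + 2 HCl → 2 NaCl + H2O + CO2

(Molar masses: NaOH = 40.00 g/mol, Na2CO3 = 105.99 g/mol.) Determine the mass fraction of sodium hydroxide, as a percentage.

32.7 %

n(HCl) = 0.0447 × 0.452 = 0.0202 mol
Let x = n(NaOH), y = n(Na2CO3).
Titrant: 1x + 2y = 0.0202;  mass: 40.00x + 105.99y = 0.968
Solving, x = 7.91 × 10^-3 mol, y = 6.15 × 10^-3 mol
mass of NaOH = 7.91 × 10^-3 × 40.00 = 0.316 g
% NaOH = 0.316 / 0.968 × 100 = 32.7 %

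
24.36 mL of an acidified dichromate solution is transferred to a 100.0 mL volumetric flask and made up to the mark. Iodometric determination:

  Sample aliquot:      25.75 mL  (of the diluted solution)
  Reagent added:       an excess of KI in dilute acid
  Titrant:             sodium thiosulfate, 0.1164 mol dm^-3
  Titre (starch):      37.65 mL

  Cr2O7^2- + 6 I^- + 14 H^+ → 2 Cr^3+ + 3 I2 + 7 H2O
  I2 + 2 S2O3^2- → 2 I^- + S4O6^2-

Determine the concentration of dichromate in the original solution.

0.1164 mol/L

n(S2O3^2-) = 0.03765 × 0.1164 = 4.382 × 10^-3 mol
n(I2) = n(S2O3^2-)/2 = 2.191 × 10^-3 mol
From the 1:3 ratio, n(Cr2O7^2-) in the aliquot = 1/3 × 2.191 × 10^-3 = 7.304 × 10^-4 mol
[Cr2O7^2-]_dilute = 7.304 × 10^-4 / 0.02575 = 0.02837 mol/L
[Cr2O7^2-]_original = 0.02837 × 100.0/24.36 = 0.1164 mol/L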